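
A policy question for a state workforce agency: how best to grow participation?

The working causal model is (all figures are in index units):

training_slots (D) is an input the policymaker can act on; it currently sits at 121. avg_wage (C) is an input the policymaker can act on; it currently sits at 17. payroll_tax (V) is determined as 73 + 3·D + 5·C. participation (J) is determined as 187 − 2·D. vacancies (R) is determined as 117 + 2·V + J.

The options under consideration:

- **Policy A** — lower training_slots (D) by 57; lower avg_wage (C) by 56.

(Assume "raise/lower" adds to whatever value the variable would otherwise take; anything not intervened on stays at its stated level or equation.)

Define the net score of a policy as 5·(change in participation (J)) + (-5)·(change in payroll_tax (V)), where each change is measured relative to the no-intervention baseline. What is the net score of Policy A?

Baseline:
  D = 121
  C = 17
  V = 73 + 3·121 + 5·17 = 521
  J = 187 − 2·121 = -55
Policy A (D − 57, C − 56):
  D = 121 − 57 = 64
  C = 17 − 56 = -39
  V = 73 + 3·64 + 5·(-39) = 70
  J = 187 − 2·64 = 59
ΔJ = 59 − (-55) = 114; ΔV = 70 − 521 = -451
Score = 5·114 + (-5)·(-451) = 2825

2825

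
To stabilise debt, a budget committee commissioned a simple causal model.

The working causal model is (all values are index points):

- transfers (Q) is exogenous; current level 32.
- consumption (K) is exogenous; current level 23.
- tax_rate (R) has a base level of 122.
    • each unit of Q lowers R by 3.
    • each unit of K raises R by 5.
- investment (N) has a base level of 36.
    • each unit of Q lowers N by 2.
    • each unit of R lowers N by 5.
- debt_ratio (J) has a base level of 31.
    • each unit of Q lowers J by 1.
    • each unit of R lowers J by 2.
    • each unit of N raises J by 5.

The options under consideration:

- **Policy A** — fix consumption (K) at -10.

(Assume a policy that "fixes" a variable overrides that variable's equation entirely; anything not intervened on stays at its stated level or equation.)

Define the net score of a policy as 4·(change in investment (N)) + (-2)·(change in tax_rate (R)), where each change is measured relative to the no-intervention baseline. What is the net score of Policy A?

3630

Baseline:
  Q = 32
  K = 23
  R = 122 − 3·32 + 5·23 = 141
  N = 36 − 2·32 − 5·141 = -733
Policy A (K := -10):
  Q = 32
  K = -10
  R = 122 − 3·32 + 5·(-10) = -24
  N = 36 − 2·32 − 5·(-24) = 92
ΔN = 92 − (-733) = 825; ΔR = -24 − 141 = -165
Score = 4·825 + (-2)·(-165) = 3630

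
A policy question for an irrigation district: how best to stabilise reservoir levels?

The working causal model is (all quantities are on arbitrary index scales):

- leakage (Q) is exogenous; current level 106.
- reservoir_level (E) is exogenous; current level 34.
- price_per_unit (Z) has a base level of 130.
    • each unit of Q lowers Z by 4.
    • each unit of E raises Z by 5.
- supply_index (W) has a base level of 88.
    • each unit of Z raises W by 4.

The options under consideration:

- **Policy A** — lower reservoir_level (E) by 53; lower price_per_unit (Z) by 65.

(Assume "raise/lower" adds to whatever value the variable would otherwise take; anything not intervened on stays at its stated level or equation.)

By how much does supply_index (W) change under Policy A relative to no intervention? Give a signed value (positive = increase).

Baseline:
  Q = 106
  E = 34
  Z = 130 − 4·106 + 5·34 = -124
  W = 88 + 4·(-124) = -408
Policy A (E − 53, Z − 65):
  Q = 106
  E = 34 − 53 = -19
  Z = 130 − 4·106 + 5·(-19) (−65 from intervention) = -454
  W = 88 + 4·(-454) = -1728
Change in W: -1728 − (-408) = -1320

-1320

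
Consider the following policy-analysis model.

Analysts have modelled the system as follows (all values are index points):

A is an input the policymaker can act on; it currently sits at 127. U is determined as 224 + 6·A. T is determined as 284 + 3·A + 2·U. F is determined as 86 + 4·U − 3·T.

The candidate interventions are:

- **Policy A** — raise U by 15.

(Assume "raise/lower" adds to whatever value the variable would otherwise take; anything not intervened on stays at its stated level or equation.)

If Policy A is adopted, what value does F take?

-3911

Policy A (U + 15):
  A = 127
  U = 224 + 6·127 (+15 from intervention) = 1001
  T = 284 + 3·127 + 2·1001 = 2667
  F = 86 + 4·1001 − 3·2667 = -3911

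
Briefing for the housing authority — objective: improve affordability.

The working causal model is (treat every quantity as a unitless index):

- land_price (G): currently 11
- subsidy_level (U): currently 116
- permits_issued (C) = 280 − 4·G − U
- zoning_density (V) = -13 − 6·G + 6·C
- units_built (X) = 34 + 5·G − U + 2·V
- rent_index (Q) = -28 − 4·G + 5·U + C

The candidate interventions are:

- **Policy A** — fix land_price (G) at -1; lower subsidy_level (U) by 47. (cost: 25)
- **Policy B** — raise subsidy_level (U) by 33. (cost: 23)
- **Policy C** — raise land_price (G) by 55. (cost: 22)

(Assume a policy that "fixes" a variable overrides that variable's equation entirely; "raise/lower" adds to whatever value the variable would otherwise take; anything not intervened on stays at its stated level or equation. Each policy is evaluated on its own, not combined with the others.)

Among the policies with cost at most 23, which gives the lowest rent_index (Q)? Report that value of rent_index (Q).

188

Policy B (U + 33):
  G = 11
  U = 116 + 33 = 149
  C = 280 − 4·11 − 149 = 87
  Q = -28 − 4·11 + 5·149 + 87 = 760
Policy C (G + 55):
  G = 11 + 55 = 66
  U = 116
  C = 280 − 4·66 − 116 = -100
  Q = -28 − 4·66 + 5·116 + (-100) = 188
Comparing — Policy B: Q=760, Policy C: Q=188. Lowest is 188 (Policy C).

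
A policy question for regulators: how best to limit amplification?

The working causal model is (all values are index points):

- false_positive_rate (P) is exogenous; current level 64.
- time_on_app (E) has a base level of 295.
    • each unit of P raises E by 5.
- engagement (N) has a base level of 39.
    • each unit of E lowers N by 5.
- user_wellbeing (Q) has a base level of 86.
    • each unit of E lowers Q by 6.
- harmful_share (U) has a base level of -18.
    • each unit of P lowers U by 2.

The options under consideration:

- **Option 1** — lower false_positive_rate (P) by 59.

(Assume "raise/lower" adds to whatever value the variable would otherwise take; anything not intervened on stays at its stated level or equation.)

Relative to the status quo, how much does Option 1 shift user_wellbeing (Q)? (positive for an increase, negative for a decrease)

Baseline:
  P = 64
  E = 295 + 5·64 = 615
  Q = 86 − 6·615 = -3604
Option 1 (P − 59):
  P = 64 − 59 = 5
  E = 295 + 5·5 = 320
  Q = 86 − 6·320 = -1834
Change in Q: -1834 − (-3604) = 1770

1770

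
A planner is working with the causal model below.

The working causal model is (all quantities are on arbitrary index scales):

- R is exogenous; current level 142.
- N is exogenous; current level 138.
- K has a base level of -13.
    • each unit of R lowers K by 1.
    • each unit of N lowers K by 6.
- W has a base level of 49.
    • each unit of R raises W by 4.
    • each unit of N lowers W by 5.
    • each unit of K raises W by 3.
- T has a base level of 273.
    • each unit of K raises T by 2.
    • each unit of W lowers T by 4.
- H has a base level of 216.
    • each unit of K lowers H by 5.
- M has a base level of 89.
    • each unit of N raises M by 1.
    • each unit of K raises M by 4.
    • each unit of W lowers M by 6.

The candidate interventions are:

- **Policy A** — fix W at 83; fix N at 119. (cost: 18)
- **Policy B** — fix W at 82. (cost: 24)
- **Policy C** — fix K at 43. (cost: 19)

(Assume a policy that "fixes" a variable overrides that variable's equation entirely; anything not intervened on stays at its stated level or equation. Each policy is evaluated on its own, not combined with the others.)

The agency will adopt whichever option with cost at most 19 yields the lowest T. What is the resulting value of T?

Policy A (W := 83, N := 119):
  R = 142
  N = 119
  K = -13 − 142 − 6·119 = -869
  W = 83
  T = 273 + 2·(-869) − 4·83 = -1797
Policy C (K := 43):
  R = 142
  N = 138
  K = 43
  W = 49 + 4·142 − 5·138 + 3·43 = 56
  T = 273 + 2·43 − 4·56 = 135
Comparing — Policy A: T=-1797, Policy C: T=135. Lowest is -1797 (Policy A).

-1797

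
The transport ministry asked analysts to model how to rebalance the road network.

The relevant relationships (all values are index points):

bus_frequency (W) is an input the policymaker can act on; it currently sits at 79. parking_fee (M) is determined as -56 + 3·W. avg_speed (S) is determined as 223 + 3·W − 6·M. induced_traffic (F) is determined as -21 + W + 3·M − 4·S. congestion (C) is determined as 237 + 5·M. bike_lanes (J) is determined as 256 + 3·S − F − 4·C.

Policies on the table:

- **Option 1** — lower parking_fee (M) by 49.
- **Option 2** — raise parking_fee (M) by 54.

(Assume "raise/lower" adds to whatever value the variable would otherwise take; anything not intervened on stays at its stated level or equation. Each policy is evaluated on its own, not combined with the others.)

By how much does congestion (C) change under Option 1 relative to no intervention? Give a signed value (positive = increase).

Baseline:
  W = 79
  M = -56 + 3·79 = 181
  C = 237 + 5·181 = 1142
Option 1 (M − 49):
  W = 79
  M = -56 + 3·79 (−49 from intervention) = 132
  C = 237 + 5·132 = 897
Change in C: 897 − 1142 = -245

-245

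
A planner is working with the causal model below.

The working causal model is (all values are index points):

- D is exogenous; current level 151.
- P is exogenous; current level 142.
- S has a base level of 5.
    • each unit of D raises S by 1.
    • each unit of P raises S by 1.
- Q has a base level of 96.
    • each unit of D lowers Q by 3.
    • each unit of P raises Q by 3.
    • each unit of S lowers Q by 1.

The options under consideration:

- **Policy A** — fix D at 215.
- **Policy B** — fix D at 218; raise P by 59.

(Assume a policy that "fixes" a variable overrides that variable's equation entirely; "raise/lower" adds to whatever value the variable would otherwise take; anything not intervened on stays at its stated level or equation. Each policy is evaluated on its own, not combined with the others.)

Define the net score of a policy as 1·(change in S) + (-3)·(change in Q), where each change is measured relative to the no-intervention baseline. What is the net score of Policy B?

576

Baseline:
  D = 151
  P = 142
  S = 5 + 151 + 142 = 298
  Q = 96 − 3·151 + 3·142 − 298 = -229
Policy B (D := 218, P + 59):
  D = 218
  P = 142 + 59 = 201
  S = 5 + 218 + 201 = 424
  Q = 96 − 3·218 + 3·201 − 424 = -379
ΔS = 424 − 298 = 126; ΔQ = -379 − (-229) = -150
Score = 1·126 + (-3)·(-150) = 576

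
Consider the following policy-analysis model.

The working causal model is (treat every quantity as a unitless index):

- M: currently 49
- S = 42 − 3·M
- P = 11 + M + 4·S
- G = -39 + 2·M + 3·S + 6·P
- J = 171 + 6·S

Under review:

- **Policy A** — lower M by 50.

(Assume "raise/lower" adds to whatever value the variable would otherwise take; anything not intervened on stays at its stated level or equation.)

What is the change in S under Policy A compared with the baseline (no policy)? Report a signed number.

150

Baseline:
  M = 49
  S = 42 − 3·49 = -105
Policy A (M − 50):
  M = 49 − 50 = -1
  S = 42 − 3·(-1) = 45
Change in S: 45 − (-105) = 150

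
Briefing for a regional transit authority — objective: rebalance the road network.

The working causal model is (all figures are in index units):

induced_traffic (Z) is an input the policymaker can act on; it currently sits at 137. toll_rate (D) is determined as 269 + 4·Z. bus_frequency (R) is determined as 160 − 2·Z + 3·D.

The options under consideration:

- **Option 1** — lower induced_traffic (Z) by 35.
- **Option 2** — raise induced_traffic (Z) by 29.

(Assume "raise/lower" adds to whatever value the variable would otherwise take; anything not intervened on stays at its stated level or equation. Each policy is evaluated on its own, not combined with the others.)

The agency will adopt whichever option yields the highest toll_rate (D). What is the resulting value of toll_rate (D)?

Option 1 (Z − 35):
  Z = 137 − 35 = 102
  D = 269 + 4·102 = 677
Option 2 (Z + 29):
  Z = 137 + 29 = 166
  D = 269 + 4·166 = 933
Comparing — Option 1: D=677, Option 2: D=933. Highest is 933 (Option 2).

933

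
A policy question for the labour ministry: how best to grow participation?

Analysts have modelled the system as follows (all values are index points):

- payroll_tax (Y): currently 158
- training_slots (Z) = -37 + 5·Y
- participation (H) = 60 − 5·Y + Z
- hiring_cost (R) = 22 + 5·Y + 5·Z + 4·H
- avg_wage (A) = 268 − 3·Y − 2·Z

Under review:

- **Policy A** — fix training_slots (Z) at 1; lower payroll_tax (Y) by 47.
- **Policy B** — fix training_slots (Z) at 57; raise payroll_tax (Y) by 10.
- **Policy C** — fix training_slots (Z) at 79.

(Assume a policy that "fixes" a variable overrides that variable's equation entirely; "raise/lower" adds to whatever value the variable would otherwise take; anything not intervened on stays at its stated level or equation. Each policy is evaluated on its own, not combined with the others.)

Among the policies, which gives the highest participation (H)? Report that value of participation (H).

Policy A (Z := 1, Y − 47):
  Y = 158 − 47 = 111
  Z = 1
  H = 60 − 5·111 + 1 = -494
Policy B (Z := 57, Y + 10):
  Y = 158 + 10 = 168
  Z = 57
  H = 60 − 5·168 + 57 = -723
Policy C (Z := 79):
  Y = 158
  Z = 79
  H = 60 − 5·158 + 79 = -651
Comparing — Policy A: H=-494, Policy B: H=-723, Policy C: H=-651. Highest is -494 (Policy A).

-494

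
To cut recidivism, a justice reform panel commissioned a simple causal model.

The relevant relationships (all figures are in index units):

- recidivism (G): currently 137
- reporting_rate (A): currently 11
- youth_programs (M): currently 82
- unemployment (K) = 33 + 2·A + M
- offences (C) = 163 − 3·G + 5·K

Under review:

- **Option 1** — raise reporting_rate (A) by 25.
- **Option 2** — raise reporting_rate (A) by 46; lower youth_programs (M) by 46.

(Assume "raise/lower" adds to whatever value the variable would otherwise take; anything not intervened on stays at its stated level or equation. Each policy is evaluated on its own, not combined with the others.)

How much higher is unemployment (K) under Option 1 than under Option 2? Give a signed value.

4

Option 1 (A + 25):
  A = 11 + 25 = 36
  M = 82
  K = 33 + 2·36 + 82 = 187
Option 2 (A + 46, M − 46):
  A = 11 + 46 = 57
  M = 82 − 46 = 36
  K = 33 + 2·57 + 36 = 183
K: 187 − 183 = 4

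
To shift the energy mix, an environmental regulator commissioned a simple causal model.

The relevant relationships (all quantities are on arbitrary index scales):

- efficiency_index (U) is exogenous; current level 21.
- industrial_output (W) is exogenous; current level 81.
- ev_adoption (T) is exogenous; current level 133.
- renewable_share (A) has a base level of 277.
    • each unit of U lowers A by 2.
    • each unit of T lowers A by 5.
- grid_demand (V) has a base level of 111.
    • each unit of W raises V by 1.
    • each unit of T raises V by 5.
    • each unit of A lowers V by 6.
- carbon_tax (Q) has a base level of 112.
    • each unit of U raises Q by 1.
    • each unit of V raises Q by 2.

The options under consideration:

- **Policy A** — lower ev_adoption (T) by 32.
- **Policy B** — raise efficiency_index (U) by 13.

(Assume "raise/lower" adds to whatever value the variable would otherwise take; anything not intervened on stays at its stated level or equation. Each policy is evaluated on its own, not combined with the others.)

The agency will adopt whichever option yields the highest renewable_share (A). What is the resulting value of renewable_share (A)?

Policy A (T − 32):
  U = 21
  T = 133 − 32 = 101
  A = 277 − 2·21 − 5·101 = -270
Policy B (U + 13):
  U = 21 + 13 = 34
  T = 133
  A = 277 − 2·34 − 5·133 = -456
Comparing — Policy A: A=-270, Policy B: A=-456. Highest is -270 (Policy A).

-270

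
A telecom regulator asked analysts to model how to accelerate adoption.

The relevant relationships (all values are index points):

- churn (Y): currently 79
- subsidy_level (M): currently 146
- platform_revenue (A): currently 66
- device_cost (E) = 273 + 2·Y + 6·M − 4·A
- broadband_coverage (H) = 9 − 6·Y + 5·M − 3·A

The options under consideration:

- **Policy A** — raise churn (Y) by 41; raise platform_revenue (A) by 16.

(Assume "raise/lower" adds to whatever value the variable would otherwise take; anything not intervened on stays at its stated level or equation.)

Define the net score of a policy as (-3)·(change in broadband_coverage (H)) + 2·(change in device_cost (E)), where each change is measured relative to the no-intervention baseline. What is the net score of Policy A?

Baseline:
  Y = 79
  M = 146
  A = 66
  E = 273 + 2·79 + 6·146 − 4·66 = 1043
  H = 9 − 6·79 + 5·146 − 3·66 = 67
Policy A (Y + 41, A + 16):
  Y = 79 + 41 = 120
  M = 146
  A = 66 + 16 = 82
  E = 273 + 2·120 + 6·146 − 4·82 = 1061
  H = 9 − 6·120 + 5·146 − 3·82 = -227
ΔH = -227 − 67 = -294; ΔE = 1061 − 1043 = 18
Score = (-3)·(-294) + 2·18 = 918

918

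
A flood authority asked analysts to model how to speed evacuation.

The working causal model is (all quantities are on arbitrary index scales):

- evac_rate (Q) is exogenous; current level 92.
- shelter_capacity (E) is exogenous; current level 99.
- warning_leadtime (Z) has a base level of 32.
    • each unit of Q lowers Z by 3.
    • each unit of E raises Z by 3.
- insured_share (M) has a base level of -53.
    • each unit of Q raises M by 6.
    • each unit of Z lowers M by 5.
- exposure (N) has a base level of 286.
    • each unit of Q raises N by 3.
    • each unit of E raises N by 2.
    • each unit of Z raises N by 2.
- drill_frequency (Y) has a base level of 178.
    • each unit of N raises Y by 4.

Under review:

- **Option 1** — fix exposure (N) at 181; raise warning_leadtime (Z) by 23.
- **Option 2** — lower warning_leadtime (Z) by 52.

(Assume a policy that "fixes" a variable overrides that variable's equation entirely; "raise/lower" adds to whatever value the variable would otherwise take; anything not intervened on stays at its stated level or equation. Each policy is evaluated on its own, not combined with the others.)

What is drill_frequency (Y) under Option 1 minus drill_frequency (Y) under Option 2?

-2324

Option 1 (N := 181, Z + 23):
  Q = 92
  E = 99
  Z = 32 − 3·92 + 3·99 (+23 from intervention) = 76
  N = 181
  Y = 178 + 4·181 = 902
Option 2 (Z − 52):
  Q = 92
  E = 99
  Z = 32 − 3·92 + 3·99 (−52 from intervention) = 1
  N = 286 + 3·92 + 2·99 + 2·1 = 762
  Y = 178 + 4·762 = 3226
Y: 902 − 3226 = -2324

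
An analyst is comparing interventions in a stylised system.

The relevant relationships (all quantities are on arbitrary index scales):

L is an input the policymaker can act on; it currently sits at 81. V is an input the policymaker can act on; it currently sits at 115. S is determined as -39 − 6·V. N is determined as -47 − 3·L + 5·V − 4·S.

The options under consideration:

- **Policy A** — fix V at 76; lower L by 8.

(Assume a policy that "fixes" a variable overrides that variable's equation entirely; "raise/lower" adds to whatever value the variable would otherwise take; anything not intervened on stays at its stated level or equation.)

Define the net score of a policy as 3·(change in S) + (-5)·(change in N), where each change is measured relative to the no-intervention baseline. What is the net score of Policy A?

6237

Baseline:
  L = 81
  V = 115
  S = -39 − 6·115 = -729
  N = -47 − 3·81 + 5·115 − 4·(-729) = 3201
Policy A (V := 76, L − 8):
  L = 81 − 8 = 73
  V = 76
  S = -39 − 6·76 = -495
  N = -47 − 3·73 + 5·76 − 4·(-495) = 2094
ΔS = -495 − (-729) = 234; ΔN = 2094 − 3201 = -1107
Score = 3·234 + (-5)·(-1107) = 6237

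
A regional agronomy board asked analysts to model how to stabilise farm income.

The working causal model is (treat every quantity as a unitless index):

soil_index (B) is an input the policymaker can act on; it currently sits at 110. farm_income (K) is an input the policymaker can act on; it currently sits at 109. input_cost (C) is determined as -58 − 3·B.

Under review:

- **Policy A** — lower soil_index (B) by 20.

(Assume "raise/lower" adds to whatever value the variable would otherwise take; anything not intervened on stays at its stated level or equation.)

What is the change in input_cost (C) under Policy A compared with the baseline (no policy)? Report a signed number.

Baseline:
  B = 110
  C = -58 − 3·110 = -388
Policy A (B − 20):
  B = 110 − 20 = 90
  C = -58 − 3·90 = -328
Change in C: -328 − (-388) = 60

60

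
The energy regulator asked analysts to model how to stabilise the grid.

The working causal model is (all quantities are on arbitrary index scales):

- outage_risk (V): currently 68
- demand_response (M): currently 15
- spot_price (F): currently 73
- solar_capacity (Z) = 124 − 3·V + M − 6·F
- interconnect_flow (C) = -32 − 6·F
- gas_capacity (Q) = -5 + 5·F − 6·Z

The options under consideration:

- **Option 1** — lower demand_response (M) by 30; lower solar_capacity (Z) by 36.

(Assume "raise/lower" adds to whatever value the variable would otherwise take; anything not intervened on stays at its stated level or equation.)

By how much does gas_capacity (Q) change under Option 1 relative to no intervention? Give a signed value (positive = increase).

396

Baseline:
  V = 68
  M = 15
  F = 73
  Z = 124 − 3·68 + 15 − 6·73 = -503
  Q = -5 + 5·73 − 6·(-503) = 3378
Option 1 (M − 30, Z − 36):
  V = 68
  M = 15 − 30 = -15
  F = 73
  Z = 124 − 3·68 + (-15) − 6·73 (−36 from intervention) = -569
  Q = -5 + 5·73 − 6·(-569) = 3774
Change in Q: 3774 − 3378 = 396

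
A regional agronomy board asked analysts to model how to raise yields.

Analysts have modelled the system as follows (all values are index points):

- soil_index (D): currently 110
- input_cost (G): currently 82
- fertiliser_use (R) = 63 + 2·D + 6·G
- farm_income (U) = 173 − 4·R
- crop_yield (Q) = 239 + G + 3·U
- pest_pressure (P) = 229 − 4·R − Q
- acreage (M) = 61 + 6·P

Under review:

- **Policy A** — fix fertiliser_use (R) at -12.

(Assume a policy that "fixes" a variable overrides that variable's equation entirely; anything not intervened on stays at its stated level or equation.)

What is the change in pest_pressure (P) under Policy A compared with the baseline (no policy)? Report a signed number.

Baseline:
  D = 110
  G = 82
  R = 63 + 2·110 + 6·82 = 775
  U = 173 − 4·775 = -2927
  Q = 239 + 82 + 3·(-2927) = -8460
  P = 229 − 4·775 − (-8460) = 5589
Policy A (R := -12):
  D = 110
  G = 82
  R = -12
  U = 173 − 4·(-12) = 221
  Q = 239 + 82 + 3·221 = 984
  P = 229 − 4·(-12) − 984 = -707
Change in P: -707 − 5589 = -6296

-6296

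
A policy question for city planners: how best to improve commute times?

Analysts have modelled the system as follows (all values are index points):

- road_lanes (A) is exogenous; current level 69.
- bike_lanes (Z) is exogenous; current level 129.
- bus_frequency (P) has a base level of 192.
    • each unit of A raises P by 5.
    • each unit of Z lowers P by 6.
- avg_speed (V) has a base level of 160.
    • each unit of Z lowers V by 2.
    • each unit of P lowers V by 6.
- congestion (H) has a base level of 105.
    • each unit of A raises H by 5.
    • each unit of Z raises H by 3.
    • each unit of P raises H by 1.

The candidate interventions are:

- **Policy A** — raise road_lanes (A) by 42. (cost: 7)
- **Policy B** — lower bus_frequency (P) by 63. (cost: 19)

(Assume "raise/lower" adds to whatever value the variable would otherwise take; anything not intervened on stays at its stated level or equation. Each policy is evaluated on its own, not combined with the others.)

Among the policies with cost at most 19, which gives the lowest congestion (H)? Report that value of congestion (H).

Policy A (A + 42):
  A = 69 + 42 = 111
  Z = 129
  P = 192 + 5·111 − 6·129 = -27
  H = 105 + 5·111 + 3·129 + (-27) = 1020
Policy B (P − 63):
  A = 69
  Z = 129
  P = 192 + 5·69 − 6·129 (−63 from intervention) = -300
  H = 105 + 5·69 + 3·129 + (-300) = 537
Comparing — Policy A: H=1020, Policy B: H=537. Lowest is 537 (Policy B).

537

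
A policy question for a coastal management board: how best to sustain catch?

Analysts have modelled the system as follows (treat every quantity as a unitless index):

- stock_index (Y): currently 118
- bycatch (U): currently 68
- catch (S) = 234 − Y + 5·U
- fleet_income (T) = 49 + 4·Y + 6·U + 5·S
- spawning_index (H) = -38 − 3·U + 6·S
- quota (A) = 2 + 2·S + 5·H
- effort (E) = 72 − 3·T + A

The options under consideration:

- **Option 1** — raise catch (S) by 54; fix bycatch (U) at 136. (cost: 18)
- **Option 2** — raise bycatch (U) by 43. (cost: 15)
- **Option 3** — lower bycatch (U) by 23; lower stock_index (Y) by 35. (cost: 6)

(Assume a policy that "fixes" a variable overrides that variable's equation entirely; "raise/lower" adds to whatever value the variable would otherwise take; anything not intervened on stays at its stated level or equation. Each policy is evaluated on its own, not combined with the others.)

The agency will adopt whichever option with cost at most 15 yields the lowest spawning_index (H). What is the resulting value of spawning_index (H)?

Option 2 (U + 43):
  Y = 118
  U = 68 + 43 = 111
  S = 234 − 118 + 5·111 = 671
  H = -38 − 3·111 + 6·671 = 3655
Option 3 (U − 23, Y − 35):
  Y = 118 − 35 = 83
  U = 68 − 23 = 45
  S = 234 − 83 + 5·45 = 376
  H = -38 − 3·45 + 6·376 = 2083
Comparing — Option 2: H=3655, Option 3: H=2083. Lowest is 2083 (Option 3).

2083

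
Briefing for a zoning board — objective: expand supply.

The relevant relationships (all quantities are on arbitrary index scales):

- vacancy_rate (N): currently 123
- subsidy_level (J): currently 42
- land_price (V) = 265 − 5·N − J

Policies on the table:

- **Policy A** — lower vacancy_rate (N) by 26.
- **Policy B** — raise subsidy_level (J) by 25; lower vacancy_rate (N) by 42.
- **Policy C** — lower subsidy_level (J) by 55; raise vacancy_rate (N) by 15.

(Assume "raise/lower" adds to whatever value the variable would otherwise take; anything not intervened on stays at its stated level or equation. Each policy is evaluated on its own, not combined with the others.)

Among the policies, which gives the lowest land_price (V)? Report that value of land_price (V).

Policy A (N − 26):
  N = 123 − 26 = 97
  J = 42
  V = 265 − 5·97 − 42 = -262
Policy B (J + 25, N − 42):
  N = 123 − 42 = 81
  J = 42 + 25 = 67
  V = 265 − 5·81 − 67 = -207
Policy C (J − 55, N + 15):
  N = 123 + 15 = 138
  J = 42 − 55 = -13
  V = 265 − 5·138 − (-13) = -412
Comparing — Policy A: V=-262, Policy B: V=-207, Policy C: V=-412. Lowest is -412 (Policy C).

-412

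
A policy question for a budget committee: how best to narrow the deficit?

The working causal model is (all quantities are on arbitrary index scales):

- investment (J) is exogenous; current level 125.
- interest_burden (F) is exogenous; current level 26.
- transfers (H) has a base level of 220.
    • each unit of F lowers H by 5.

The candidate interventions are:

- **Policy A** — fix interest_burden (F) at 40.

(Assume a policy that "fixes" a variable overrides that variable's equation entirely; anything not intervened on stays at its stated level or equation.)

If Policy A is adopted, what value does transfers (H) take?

20

Policy A (F := 40):
  F = 40
  H = 220 − 5·40 = 20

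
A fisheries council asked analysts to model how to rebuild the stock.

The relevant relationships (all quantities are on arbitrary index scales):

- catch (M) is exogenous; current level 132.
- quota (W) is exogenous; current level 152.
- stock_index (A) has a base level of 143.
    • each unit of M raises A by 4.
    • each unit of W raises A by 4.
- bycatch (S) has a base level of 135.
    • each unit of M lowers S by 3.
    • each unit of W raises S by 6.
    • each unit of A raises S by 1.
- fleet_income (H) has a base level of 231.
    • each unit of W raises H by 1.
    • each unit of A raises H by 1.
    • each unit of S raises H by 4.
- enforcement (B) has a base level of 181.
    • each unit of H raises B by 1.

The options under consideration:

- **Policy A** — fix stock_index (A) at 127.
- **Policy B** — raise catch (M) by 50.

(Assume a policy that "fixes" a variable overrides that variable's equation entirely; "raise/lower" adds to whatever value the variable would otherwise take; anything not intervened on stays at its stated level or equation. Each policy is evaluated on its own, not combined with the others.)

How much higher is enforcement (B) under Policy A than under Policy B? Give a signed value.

Policy A (A := 127):
  M = 132
  W = 152
  A = 127
  S = 135 − 3·132 + 6·152 + 127 = 778
  H = 231 + 152 + 127 + 4·778 = 3622
  B = 181 + 3622 = 3803
Policy B (M + 50):
  M = 132 + 50 = 182
  W = 152
  A = 143 + 4·182 + 4·152 = 1479
  S = 135 − 3·182 + 6·152 + 1479 = 1980
  H = 231 + 152 + 1479 + 4·1980 = 9782
  B = 181 + 9782 = 9963
B: 3803 − 9963 = -6160

-6160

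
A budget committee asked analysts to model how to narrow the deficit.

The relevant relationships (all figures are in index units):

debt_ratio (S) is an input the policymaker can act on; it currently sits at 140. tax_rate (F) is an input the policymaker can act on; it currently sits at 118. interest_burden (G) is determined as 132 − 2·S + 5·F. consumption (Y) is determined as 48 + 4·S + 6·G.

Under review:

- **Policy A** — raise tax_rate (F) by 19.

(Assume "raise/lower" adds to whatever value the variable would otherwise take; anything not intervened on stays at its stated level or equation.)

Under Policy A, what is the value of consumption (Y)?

3830

Policy A (F + 19):
  S = 140
  F = 118 + 19 = 137
  G = 132 − 2·140 + 5·137 = 537
  Y = 48 + 4·140 + 6·537 = 3830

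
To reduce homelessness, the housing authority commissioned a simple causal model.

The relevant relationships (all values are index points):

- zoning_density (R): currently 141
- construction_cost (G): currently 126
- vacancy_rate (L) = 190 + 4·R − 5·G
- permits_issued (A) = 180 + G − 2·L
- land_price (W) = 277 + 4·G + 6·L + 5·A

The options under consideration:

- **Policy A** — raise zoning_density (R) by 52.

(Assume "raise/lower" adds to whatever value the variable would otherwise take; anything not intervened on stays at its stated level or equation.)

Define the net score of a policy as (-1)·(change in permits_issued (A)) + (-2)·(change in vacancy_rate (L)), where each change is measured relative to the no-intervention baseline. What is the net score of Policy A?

0

Baseline:
  R = 141
  G = 126
  L = 190 + 4·141 − 5·126 = 124
  A = 180 + 126 − 2·124 = 58
Policy A (R + 52):
  R = 141 + 52 = 193
  G = 126
  L = 190 + 4·193 − 5·126 = 332
  A = 180 + 126 − 2·332 = -358
ΔA = -358 − 58 = -416; ΔL = 332 − 124 = 208
Score = (-1)·(-416) + (-2)·208 = 0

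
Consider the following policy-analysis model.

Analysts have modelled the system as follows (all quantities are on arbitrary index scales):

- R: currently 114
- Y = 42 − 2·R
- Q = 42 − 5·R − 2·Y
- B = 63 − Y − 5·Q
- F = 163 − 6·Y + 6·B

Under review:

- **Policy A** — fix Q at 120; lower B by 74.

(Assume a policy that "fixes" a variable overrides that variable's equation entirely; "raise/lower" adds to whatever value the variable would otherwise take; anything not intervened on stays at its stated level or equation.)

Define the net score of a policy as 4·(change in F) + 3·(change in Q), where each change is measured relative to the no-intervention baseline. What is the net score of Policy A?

-34068

Baseline:
  R = 114
  Y = 42 − 2·114 = -186
  Q = 42 − 5·114 − 2·(-186) = -156
  B = 63 − (-186) − 5·(-156) = 1029
  F = 163 − 6·(-186) + 6·1029 = 7453
Policy A (Q := 120, B − 74):
  R = 114
  Y = 42 − 2·114 = -186
  Q = 120
  B = 63 − (-186) − 5·120 (−74 from intervention) = -425
  F = 163 − 6·(-186) + 6·(-425) = -1271
ΔF = -1271 − 7453 = -8724; ΔQ = 120 − (-156) = 276
Score = 4·(-8724) + 3·276 = -34068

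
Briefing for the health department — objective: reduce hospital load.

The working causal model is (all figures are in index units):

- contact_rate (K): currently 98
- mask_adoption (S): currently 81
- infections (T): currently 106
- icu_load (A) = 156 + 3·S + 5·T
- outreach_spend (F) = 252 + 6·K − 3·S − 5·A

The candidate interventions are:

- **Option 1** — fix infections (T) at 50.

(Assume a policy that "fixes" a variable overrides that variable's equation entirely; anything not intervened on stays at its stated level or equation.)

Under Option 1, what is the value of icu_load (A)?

649

Option 1 (T := 50):
  S = 81
  T = 50
  A = 156 + 3·81 + 5·50 = 649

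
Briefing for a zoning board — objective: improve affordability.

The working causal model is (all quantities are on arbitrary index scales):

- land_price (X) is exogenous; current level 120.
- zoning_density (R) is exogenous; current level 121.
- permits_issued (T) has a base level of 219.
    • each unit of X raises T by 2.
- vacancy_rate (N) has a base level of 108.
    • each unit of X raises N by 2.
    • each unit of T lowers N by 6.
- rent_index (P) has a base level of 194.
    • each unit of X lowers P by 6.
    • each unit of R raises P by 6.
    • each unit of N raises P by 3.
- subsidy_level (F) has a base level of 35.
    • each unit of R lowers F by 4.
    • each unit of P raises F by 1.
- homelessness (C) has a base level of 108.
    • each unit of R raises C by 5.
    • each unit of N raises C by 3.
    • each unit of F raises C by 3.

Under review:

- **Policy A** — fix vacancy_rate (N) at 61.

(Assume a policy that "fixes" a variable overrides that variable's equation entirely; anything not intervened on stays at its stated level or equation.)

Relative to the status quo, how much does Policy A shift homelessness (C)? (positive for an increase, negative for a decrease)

29604

Baseline:
  X = 120
  R = 121
  T = 219 + 2·120 = 459
  N = 108 + 2·120 − 6·459 = -2406
  P = 194 − 6·120 + 6·121 + 3·(-2406) = -7018
  F = 35 − 4·121 + (-7018) = -7467
  C = 108 + 5·121 + 3·(-2406) + 3·(-7467) = -28906
Policy A (N := 61):
  X = 120
  R = 121
  T = 219 + 2·120 = 459
  N = 61
  P = 194 − 6·120 + 6·121 + 3·61 = 383
  F = 35 − 4·121 + 383 = -66
  C = 108 + 5·121 + 3·61 + 3·(-66) = 698
Change in C: 698 − (-28906) = 29604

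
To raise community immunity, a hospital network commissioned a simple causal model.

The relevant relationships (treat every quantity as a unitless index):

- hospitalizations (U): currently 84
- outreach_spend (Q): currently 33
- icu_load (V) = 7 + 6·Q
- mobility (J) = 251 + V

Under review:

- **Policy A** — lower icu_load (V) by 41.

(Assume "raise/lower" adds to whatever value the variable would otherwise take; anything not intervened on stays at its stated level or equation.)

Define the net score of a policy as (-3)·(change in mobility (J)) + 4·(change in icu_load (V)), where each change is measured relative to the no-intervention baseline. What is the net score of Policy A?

Baseline:
  Q = 33
  V = 7 + 6·33 = 205
  J = 251 + 205 = 456
Policy A (V − 41):
  Q = 33
  V = 7 + 6·33 (−41 from intervention) = 164
  J = 251 + 164 = 415
ΔJ = 415 − 456 = -41; ΔV = 164 − 205 = -41
Score = (-3)·(-41) + 4·(-41) = -41

-41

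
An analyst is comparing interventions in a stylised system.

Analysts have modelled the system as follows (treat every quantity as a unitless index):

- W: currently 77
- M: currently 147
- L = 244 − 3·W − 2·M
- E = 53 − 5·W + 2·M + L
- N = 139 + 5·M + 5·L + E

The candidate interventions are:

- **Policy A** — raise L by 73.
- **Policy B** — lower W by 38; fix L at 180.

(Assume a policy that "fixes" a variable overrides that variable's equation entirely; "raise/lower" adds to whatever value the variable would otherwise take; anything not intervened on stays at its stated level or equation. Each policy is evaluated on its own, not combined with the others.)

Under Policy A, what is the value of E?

-246

Policy A (L + 73):
  W = 77
  M = 147
  L = 244 − 3·77 − 2·147 (+73 from intervention) = -208
  E = 53 − 5·77 + 2·147 + (-208) = -246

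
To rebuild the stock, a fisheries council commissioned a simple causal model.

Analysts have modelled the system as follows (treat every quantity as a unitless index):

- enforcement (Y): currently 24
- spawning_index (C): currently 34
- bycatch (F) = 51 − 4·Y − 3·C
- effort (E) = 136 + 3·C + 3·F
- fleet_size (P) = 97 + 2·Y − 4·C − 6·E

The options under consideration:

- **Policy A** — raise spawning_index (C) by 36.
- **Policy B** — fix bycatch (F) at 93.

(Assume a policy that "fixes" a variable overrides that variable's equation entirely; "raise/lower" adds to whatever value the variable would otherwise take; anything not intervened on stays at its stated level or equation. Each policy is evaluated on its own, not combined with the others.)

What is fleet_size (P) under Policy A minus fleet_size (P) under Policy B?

5472

Policy A (C + 36):
  Y = 24
  C = 34 + 36 = 70
  F = 51 − 4·24 − 3·70 = -255
  E = 136 + 3·70 + 3·(-255) = -419
  P = 97 + 2·24 − 4·70 − 6·(-419) = 2379
Policy B (F := 93):
  Y = 24
  C = 34
  F = 93
  E = 136 + 3·34 + 3·93 = 517
  P = 97 + 2·24 − 4·34 − 6·517 = -3093
P: 2379 − (-3093) = 5472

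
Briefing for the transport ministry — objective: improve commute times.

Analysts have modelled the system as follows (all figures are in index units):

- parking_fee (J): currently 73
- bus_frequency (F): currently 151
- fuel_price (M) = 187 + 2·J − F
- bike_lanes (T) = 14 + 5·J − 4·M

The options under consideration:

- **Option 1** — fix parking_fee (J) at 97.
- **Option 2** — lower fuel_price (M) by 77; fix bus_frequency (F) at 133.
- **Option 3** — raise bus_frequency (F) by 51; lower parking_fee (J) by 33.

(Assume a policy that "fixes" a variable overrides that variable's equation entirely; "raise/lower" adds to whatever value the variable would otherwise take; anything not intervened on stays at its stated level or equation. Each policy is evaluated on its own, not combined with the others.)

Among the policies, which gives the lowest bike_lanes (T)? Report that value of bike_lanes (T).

Option 1 (J := 97):
  J = 97
  F = 151
  M = 187 + 2·97 − 151 = 230
  T = 14 + 5·97 − 4·230 = -421
Option 2 (M − 77, F := 133):
  J = 73
  F = 133
  M = 187 + 2·73 − 133 (−77 from intervention) = 123
  T = 14 + 5·73 − 4·123 = -113
Option 3 (F + 51, J − 33):
  J = 73 − 33 = 40
  F = 151 + 51 = 202
  M = 187 + 2·40 − 202 = 65
  T = 14 + 5·40 − 4·65 = -46
Comparing — Option 1: T=-421, Option 2: T=-113, Option 3: T=-46. Lowest is -421 (Option 1).

-421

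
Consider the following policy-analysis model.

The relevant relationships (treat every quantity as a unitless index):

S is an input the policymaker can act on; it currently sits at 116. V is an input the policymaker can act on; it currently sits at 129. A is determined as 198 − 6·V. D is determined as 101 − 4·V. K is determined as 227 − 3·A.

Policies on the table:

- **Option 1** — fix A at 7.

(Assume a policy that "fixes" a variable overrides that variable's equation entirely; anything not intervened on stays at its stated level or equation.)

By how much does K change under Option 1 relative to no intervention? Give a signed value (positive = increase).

Baseline:
  V = 129
  A = 198 − 6·129 = -576
  K = 227 − 3·(-576) = 1955
Option 1 (A := 7):
  V = 129
  A = 7
  K = 227 − 3·7 = 206
Change in K: 206 − 1955 = -1749

-1749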